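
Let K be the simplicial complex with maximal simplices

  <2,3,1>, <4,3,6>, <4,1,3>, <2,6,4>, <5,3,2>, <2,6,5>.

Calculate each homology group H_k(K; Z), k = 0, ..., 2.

We work with the vertex ordering 1 < 2 < 3 < 4 < 5 < 6. The simplices of K, each written with vertices in increasing order, are:

  0-simplices (6): [1], [2], [3], [4], [5], [6]
  1-simplices (12): [1,2], [1,3], [1,4], [2,3], [2,4], [2,5], [2,6], [3,4], [3,5], [3,6], [4,6], [5,6]
  2-simplices (6): [1,2,3], [1,3,4], [2,3,5], [2,4,6], [2,5,6], [3,4,6]

Hence C_0 ≅ Z^6, C_1 ≅ Z^12, C_2 ≅ Z^6.

Boundary ∂_1: C_1 → C_0 maps an edge to its endpoints' difference, ∂[p,q] = q − p.
As a 6×12 matrix over Z this has rank 5, with invariant factors (1,1,1,1,1).

Boundary ∂_2: C_2 → C_1 maps a triangle to the signed sum of its edges. For instance
  ∂[1,2,3] = [2,3] − [1,3] + [1,2],
  ∂[3,4,6] = [4,6] − [3,6] + [3,4].
The resulting 12×6 matrix has rank 6, and its Smith normal form has invariant factors (1,1,1,1,1,1).

Computing H_k = (kernel of ∂_k) / (image of ∂_{k+1}):

  H_0: rank C_0 − rank ∂_1 = 6 − 5 = 1, and the invariant factors of ∂_1 are all 1, so H_0 ≅ Z.
  H_1: rank ker ∂_1 − rank ∂_2 = (12 − 5) − 6 = 1, and the invariant factors of ∂_2 are all 1, so H_1 ≅ Z.
  H_2: rank ker ∂_2 − rank ∂_3 = (6 − 6) − 0 = 0, and there is no ∂_3, so H_2 ≅ 0.

H_0 ≅ Z,  H_1 ≅ Z,  H_2 = 0.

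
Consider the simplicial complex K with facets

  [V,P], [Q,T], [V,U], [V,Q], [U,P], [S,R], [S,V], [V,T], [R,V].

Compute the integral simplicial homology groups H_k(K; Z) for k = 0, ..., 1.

Fix the vertex order P < Q < R < S < T < U < V and write every simplex with vertices in increasing order. Then dim K = 1 and the simplices of K are:

  0-simplices (7): P, Q, R, S, T, U, V
  1-simplices (9): PU, PV, QT, QV, RS, RV, SV, TV, UV

giving chain groups C_0 ≅ Z^7, C_1 ≅ Z^9.

∂_1: C_1 → C_0 sends each edge [p,q] (with p < q) to q − p.
The resulting 7×9 matrix has rank 6, and its Smith normal form has invariant factors (1,1,1,1,1,1).

Computing H_k = (kernel of ∂_k) / (image of ∂_{k+1}):

  H_0: rank C_0 − rank ∂_1 = 7 − 6 = 1, and the invariant factors of ∂_1 are all 1, so H_0 = Z.
  H_1: rank ker ∂_1 − rank ∂_2 = (9 − 6) − 0 = 3, and there is no ∂_2, so H_1 = Z^3.

H_0 = Z,  H_1 = Z^3.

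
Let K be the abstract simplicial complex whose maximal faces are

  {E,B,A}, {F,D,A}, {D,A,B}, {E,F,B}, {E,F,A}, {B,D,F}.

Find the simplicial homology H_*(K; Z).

Take the total order A < B < D < E < F on the vertex set. Then K (dimension 2) consists of the simplices:

  0-simplices (5): A, B, D, E, F
  1-simplices (9): AB, AD, AE, AF, BD, BE, BF, DF, EF
  2-simplices (6): ABD, ABE, ADF, AEF, BDF, BEF

so the chain groups are C_0 ≅ Z^5, C_1 ≅ Z^9, C_2 ≅ Z^6.

Boundary ∂_1: C_1 → C_0 maps an edge to its endpoints' difference, ∂[p,q] = q − p. For instance
  ∂AB = B − A.
The 5×9 boundary matrix has rank 4 and Smith normal form diag(1,1,1,1).

Boundary ∂_2: C_2 → C_1 maps a triangle to the signed sum of its edges. For instance
  ∂ABD = BD − AD + AB,
  ∂BEF = EF − BF + BE.
As a 9×6 matrix over Z this has rank 5, with invariant factors (1,1,1,1,1).

Computing H_k = (kernel of ∂_k) / (image of ∂_{k+1}):

  H_0: rank C_0 − rank ∂_1 = 5 − 4 = 1, and the invariant factors of ∂_1 are all 1, so H_0 = Z.
  H_1: rank ker ∂_1 − rank ∂_2 = (9 − 4) − 5 = 0, and the invariant factors of ∂_2 are all 1, so H_1 = 0.
  H_2: rank ker ∂_2 − rank ∂_3 = (6 − 5) − 0 = 1, and there is no ∂_3, so H_2 = Z.

H_0 = Z,  H_1 = 0,  H_2 = Z.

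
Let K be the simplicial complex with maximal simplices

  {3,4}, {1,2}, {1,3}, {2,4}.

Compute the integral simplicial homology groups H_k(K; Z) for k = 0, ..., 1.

Take the total order 1 < 2 < 3 < 4 on the vertex set. Then K (dimension 1) consists of the simplices:

  0-simplices (4): [1], [2], [3], [4]
  1-simplices (4): [1,2], [1,3], [2,4], [3,4]

so the chain groups are C_0 ≅ Z^4, C_1 ≅ Z^4.

∂_1: C_1 → C_0 sends each edge [p,q] (with p < q) to q − p. For instance
  ∂[1,3] = [3] − [1].
The resulting 4×4 matrix has rank 3, and its Smith normal form has invariant factors (1,1,1).

Computing H_k = (kernel of ∂_k) / (image of ∂_{k+1}):

  H_0: rank C_0 − rank ∂_1 = 4 − 3 = 1, and the invariant factors of ∂_1 are all 1, so H_0 ≅ Z.
  H_1: rank ker ∂_1 − rank ∂_2 = (4 − 3) − 0 = 1, and there is no ∂_2, so H_1 ≅ Z.

(K is a triangulation of the circle S^1.)

H_0 ≅ Z,  H_1 ≅ Z.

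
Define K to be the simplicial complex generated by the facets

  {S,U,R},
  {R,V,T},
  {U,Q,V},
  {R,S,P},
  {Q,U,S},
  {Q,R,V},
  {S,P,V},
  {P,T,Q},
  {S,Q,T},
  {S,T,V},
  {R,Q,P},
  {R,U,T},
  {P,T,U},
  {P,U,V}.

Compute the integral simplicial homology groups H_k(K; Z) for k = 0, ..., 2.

H_0 = Z,  H_1 = Z^2,  H_2 = Z.

Fix the vertex order P < Q < R < S < T < U < V and write every simplex with vertices in increasing order. Then dim K = 2 and the simplices of K are:

  0-simplices (7): P, Q, R, S, T, U, V
  1-simplices (21): PQ, PR, PS, PT, PU, PV, QR, QS, QT, QU, QV, RS, RT, RU, RV, ST, SU, SV, TU, TV, UV
  2-simplices (14): PQR, PQT, PRS, PSV, PTU, PUV, QRV, QST, QSU, QUV, RSU, RTU, RTV, STV

so the chain groups are C_0 ≅ Z^7, C_1 ≅ Z^21, C_2 ≅ Z^14.

∂_1: C_1 → C_0 maps an edge to its endpoints' difference, ∂[p,q] = q − p. For instance
  ∂PU = U − P.
As a 7×21 matrix over Z this has rank 6, with invariant factors (1,1,1,1,1,1).

∂_2: C_2 → C_1 maps a triangle to the signed sum of its edges. For instance
  ∂QUV = UV − QV + QU,
  ∂PQT = QT − PT + PQ.
As a 21×14 matrix over Z this has rank 13, with invariant factors (1,1,1,1,1,1,1,1,1,1,1,1,1).

Now H_k = ker ∂_k / im ∂_{k+1}, so:

  H_0: rank C_0 − rank ∂_1 = 7 − 6 = 1, and the invariant factors of ∂_1 are all 1, so H_0 ≅ Z.
  H_1: rank ker ∂_1 − rank ∂_2 = (21 − 6) − 13 = 2, and the invariant factors of ∂_2 are all 1, so H_1 ≅ Z^2.
  H_2: rank ker ∂_2 − rank ∂_3 = (14 − 13) − 0 = 1, and there is no ∂_3, so H_2 ≅ Z.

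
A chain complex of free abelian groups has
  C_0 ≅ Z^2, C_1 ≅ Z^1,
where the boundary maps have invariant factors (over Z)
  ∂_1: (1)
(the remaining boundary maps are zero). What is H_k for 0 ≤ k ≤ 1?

H_0 ≅ Z,  H_1 = 0.

H_0: b_0 = 2 − 0 − 1 = 1; torsion from ∂_1 factors > 1: none. So H_0 ≅ Z.
H_1: b_1 = 1 − 1 − 0 = 0; torsion from ∂_2 factors > 1: none. So H_1 ≅ 0.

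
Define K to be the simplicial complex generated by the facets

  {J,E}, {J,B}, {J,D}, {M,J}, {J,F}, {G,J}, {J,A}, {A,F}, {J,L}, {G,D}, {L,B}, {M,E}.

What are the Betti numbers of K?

We work with the vertex ordering A < B < D < E < F < G < J < L < M. The simplices of K, each written with vertices in increasing order, are:

  0-simplices (9): A, B, D, E, F, G, J, L, M
  1-simplices (12): AF, AJ, BJ, BL, DG, DJ, EJ, EM, FJ, GJ, JL, JM

giving chain groups C_0 ≅ Z^9, C_1 ≅ Z^12.

Boundary ∂_1: C_1 → C_0 is given by ∂[p,q] = [q] − [p]. For instance
  ∂GJ = J − G.
The 9×12 boundary matrix has rank 8 and Smith normal form diag(1,1,1,1,1,1,1,1).

Reading off H_k = ker ∂_k / im ∂_{k+1}:

  H_0: rank C_0 − rank ∂_1 = 9 − 8 = 1, and the invariant factors of ∂_1 are all 1, so H_0 ≅ Z.
  H_1: rank ker ∂_1 − rank ∂_2 = (12 − 8) − 0 = 4, and there is no ∂_2, so H_1 ≅ Z^4.

Hence the Betti numbers are b_0 = 1, b_1 = 4.

b_0 = 1, b_1 = 4.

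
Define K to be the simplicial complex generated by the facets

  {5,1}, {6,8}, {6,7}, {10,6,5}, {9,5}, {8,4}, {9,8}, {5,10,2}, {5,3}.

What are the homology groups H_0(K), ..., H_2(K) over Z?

Fix the vertex order 1 < 2 < 3 < 4 < 5 < 6 < 7 < 8 < 9 < 10 and write every simplex with vertices in increasing order. Then dim K = 2 and the simplices of K are:

  0-simplices (10): [1], [2], [3], [4], [5], [6], [7], [8], [9], [10]
  1-simplices (12): [1,5], [2,5], [2,10], [3,5], [4,8], [5,6], [5,9], [5,10], [6,7], [6,8], [6,10], [8,9]
  2-simplices (2): [2,5,10], [5,6,10]

so the chain groups are C_0 ≅ Z^10, C_1 ≅ Z^12, C_2 ≅ Z^2.

The boundary map ∂_1: C_1 → C_0 is given by ∂[p,q] = [q] − [p].
As a 10×12 matrix over Z this has rank 9, with invariant factors (1,1,1,1,1,1,1,1,1).

∂_2: C_2 → C_1 acts by ∂[p,q,r] = [q,r] − [p,r] + [p,q]. For instance
  ∂[2,5,10] = [5,10] − [2,10] + [2,5],
  ∂[5,6,10] = [6,10] − [5,10] + [5,6].
The resulting 12×2 matrix has rank 2, and its Smith normal form has invariant factors (1,1).

From H_k ≅ ker(∂_k) / im(∂_{k+1}) we obtain:

  H_0: rank C_0 − rank ∂_1 = 10 − 9 = 1, and the invariant factors of ∂_1 are all 1, so H_0 = Z.
  H_1: rank ker ∂_1 − rank ∂_2 = (12 − 9) − 2 = 1, and the invariant factors of ∂_2 are all 1, so H_1 = Z.
  H_2: rank ker ∂_2 − rank ∂_3 = (2 − 2) − 0 = 0, and there is no ∂_3, so H_2 = 0.

As a check, the Euler characteristic is 10 − 12 + 2 = 0, which agrees with 1 − 1 + 0 = 0.

H_0 ≅ Z,  H_1 ≅ Z,  H_2 = 0.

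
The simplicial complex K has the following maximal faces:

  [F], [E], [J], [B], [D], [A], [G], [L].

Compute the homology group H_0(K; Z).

K has 8 vertices.
rank ∂_0 = 0, rank ∂_1 = 0 ⇒ b_0 = 8 − 0 − 0 = 8. So H_0 = Z^8.

H_0 ≅ Z^8.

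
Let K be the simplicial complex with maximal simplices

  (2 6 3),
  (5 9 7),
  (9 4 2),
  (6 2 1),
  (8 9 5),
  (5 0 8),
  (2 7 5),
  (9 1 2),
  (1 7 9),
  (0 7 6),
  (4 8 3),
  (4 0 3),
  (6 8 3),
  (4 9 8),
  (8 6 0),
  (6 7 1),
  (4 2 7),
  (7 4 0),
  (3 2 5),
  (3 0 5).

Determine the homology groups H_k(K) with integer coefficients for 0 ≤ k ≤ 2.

Take the total order 0 < 1 < 2 < 3 < 4 < 5 < 6 < 7 < 8 < 9 on the vertex set. Then K (dimension 2) consists of the simplices:

  0-simplices (10): [0], [1], [2], [3], [4], [5], [6], [7], [8], [9]
  1-simplices (30): (30 of them)
  2-simplices (20): (20 of them)

Hence C_0 ≅ Z^10, C_1 ≅ Z^30, C_2 ≅ Z^20.

The boundary map ∂_1: C_1 → C_0 sends each edge [p,q] (with p < q) to q − p. For instance
  ∂[7,9] = [9] − [7].
The 10×30 boundary matrix has rank 9 and Smith normal form diag(1,1,1,1,1,1,1,1,1).

The boundary map ∂_2: C_2 → C_1 sends each 2-simplex [p,q,r] to [q,r] − [p,r] + [p,q]. For instance
  ∂[3,6,8] = [6,8] − [3,8] + [3,6],
  ∂[1,7,9] = [7,9] − [1,9] + [1,7].
The resulting 30×20 matrix has rank 20, and its Smith normal form has invariant factors (1,1,1,1,1,1,1,1,1,1,1,1,1,1,1,1,1,1,1,2).

Reading off H_k = ker ∂_k / im ∂_{k+1}:

  H_0: rank C_0 − rank ∂_1 = 10 − 9 = 1, and the invariant factors of ∂_1 are all 1, so H_0 = Z.
  H_1: rank ker ∂_1 − rank ∂_2 = (30 − 9) − 20 = 1, and ∂_2 has invariant factor 2 > 1, so H_1 = Z ⊕ Z/2Z.
  H_2: rank ker ∂_2 − rank ∂_3 = (20 − 20) − 0 = 0, and there is no ∂_3, so H_2 = 0.

(K is a triangulation of the Klein bottle.)

H_0 ≅ Z,  H_1 ≅ Z ⊕ Z/2Z,  H_2 = 0.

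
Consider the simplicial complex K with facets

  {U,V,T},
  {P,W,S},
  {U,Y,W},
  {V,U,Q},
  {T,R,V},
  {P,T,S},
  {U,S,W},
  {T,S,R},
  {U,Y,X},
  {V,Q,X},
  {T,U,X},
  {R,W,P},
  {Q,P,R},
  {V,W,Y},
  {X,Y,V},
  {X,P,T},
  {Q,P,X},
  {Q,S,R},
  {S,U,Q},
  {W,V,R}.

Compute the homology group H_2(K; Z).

We work with the vertex ordering P < Q < R < S < T < U < V < W < X < Y. The simplices of K, each written with vertices in increasing order, are:

  0-simplices (10): P, Q, R, S, T, U, V, W, X, Y
  1-simplices (30): PQ, PR, PS, PT, PW, PX, QR, QS, QU, QV, QX, RS, RT, RV, RW, ST, SU, SW, TU, TV, TX, UV, UW, UX, UY, VW, VX, VY, WY, XY
  2-simplices (20): PQR, PQX, PRW, PST, PSW, PTX, QRS, QSU, QUV, QVX, RST, RTV, RVW, SUW, TUV, TUX, UWY, UXY, VWY, VXY

giving chain groups C_0 ≅ Z^10, C_1 ≅ Z^30, C_2 ≅ Z^20.

The boundary map ∂_1: C_1 → C_0 maps an edge to its endpoints' difference, ∂[p,q] = q − p. For instance
  ∂VX = X − V.
As a 10×30 matrix over Z this has rank 9, with invariant factors (1,1,1,1,1,1,1,1,1).

∂_2: C_2 → C_1 maps a triangle to the signed sum of its edges. For instance
  ∂PQX = QX − PX + PQ,
  ∂QUV = UV − QV + QU.
The resulting 30×20 matrix has rank 20, and its Smith normal form has invariant factors (1,1,1,1,1,1,1,1,1,1,1,1,1,1,1,1,1,1,1,2).

From H_k ≅ ker(∂_k) / im(∂_{k+1}) we obtain:

  H_2: rank ker ∂_2 − rank ∂_3 = (20 − 20) − 0 = 0, and there is no ∂_3, so H_2 = 0.

H_2 = 0.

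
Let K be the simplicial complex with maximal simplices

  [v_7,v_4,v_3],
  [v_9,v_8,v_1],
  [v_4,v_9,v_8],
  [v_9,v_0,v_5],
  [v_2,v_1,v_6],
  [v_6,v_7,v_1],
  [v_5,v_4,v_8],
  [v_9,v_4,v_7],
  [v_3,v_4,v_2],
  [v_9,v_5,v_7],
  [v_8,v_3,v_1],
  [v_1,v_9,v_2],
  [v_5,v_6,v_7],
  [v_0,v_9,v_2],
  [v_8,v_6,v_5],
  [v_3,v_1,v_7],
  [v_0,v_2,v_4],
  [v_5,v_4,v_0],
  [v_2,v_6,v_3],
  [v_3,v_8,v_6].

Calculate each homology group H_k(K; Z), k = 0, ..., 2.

H_0 ≅ Z,  H_1 ≅ Z ⊕ Z/2,  H_2 = 0.

K has 10 vertices, 30 edges, 20 triangles.
rank ∂_0 = 0, rank ∂_1 = 9 ⇒ b_0 = 10 − 0 − 9 = 1; all invariant factors of ∂_1 are 1 so no torsion. So H_0 ≅ Z.
rank ∂_1 = 9, rank ∂_2 = 20 ⇒ b_1 = 30 − 9 − 20 = 1; ∂_2 has invariant factor(s) [2] giving torsion. So H_1 ≅ Z ⊕ Z/2.
rank ∂_2 = 20, rank ∂_3 = 0 ⇒ b_2 = 20 − 20 − 0 = 0. So H_2 ≅ 0.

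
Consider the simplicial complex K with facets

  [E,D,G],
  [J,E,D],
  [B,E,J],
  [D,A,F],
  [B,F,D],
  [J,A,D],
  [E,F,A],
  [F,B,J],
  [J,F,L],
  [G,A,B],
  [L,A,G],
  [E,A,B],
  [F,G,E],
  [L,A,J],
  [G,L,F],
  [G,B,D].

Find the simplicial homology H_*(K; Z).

Order the vertices as A < B < D < E < F < G < J < L. Listing each simplex with vertices in this order, K has dimension 2 with simplices:

  0-simplices (8): A, B, D, E, F, G, J, L
  1-simplices (24): AB, AD, AE, AF, AG, AJ, AL, BD, BE, BF, BG, BJ, DE, DF, DG, DJ, EF, EG, EJ, FG, FJ, FL, GL, JL
  2-simplices (16): ABE, ABG, ADF, ADJ, AEF, AGL, AJL, BDF, BDG, BEJ, BFJ, DEG, DEJ, EFG, FGL, FJL

Hence C_0 ≅ Z^8, C_1 ≅ Z^24, C_2 ≅ Z^16.

Boundary ∂_1: C_1 → C_0 maps an edge to its endpoints' difference, ∂[p,q] = q − p.
As a 8×24 matrix over Z this has rank 7, with invariant factors (1,1,1,1,1,1,1).

∂_2: C_2 → C_1 maps a triangle to the signed sum of its edges. For instance
  ∂FJL = JL − FL + FJ,
  ∂AJL = JL − AL + AJ.
As a 24×16 matrix over Z this has rank 15, with invariant factors (1,1,1,1,1,1,1,1,1,1,1,1,1,1,1).

Reading off H_k = ker ∂_k / im ∂_{k+1}:

  H_0: rank C_0 − rank ∂_1 = 8 − 7 = 1, and the invariant factors of ∂_1 are all 1, so H_0 ≅ Z.
  H_1: rank ker ∂_1 − rank ∂_2 = (24 − 7) − 15 = 2, and the invariant factors of ∂_2 are all 1, so H_1 ≅ Z^2.
  H_2: rank ker ∂_2 − rank ∂_3 = (16 − 15) − 0 = 1, and there is no ∂_3, so H_2 ≅ Z.

As a check, the Euler characteristic is 8 − 24 + 16 = 0, which agrees with 1 − 2 + 1 = 0.
(K is a triangulation of the torus T^2.)

H_0 = Z,  H_1 = Z^2,  H_2 = Z.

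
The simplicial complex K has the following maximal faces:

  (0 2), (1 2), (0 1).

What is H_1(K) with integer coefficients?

H_1 = Z.

Order the vertices as 0 < 1 < 2. Listing each simplex with vertices in this order, K has dimension 1 with simplices:

  0-simplices (3): [0], [1], [2]
  1-simplices (3): [0,1], [0,2], [1,2]

so the chain groups are C_0 ≅ Z^3, C_1 ≅ Z^3.

The boundary map ∂_1: C_1 → C_0 maps an edge to its endpoints' difference, ∂[p,q] = q − p.
This gives a 3×3 integer matrix of rank 2; reducing to Smith normal form yields diagonal entries (1,1).

Computing H_k = (kernel of ∂_k) / (image of ∂_{k+1}):

  H_1: rank ker ∂_1 − rank ∂_2 = (3 − 2) − 0 = 1, and there is no ∂_2, so H_1 = Z.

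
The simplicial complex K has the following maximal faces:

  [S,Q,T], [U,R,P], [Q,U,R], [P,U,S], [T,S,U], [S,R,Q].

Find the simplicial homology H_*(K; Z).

K has 6 vertices, 12 edges, 6 triangles.
rank ∂_0 = 0, rank ∂_1 = 5 ⇒ b_0 = 6 − 0 − 5 = 1; all invariant factors of ∂_1 are 1 so no torsion. So H_0 = Z.
rank ∂_1 = 5, rank ∂_2 = 6 ⇒ b_1 = 12 − 5 − 6 = 1; all invariant factors of ∂_2 are 1 so no torsion. So H_1 = Z.
rank ∂_2 = 6, rank ∂_3 = 0 ⇒ b_2 = 6 − 6 − 0 = 0. So H_2 = 0.

H_0 = Z,  H_1 = Z,  H_2 = 0.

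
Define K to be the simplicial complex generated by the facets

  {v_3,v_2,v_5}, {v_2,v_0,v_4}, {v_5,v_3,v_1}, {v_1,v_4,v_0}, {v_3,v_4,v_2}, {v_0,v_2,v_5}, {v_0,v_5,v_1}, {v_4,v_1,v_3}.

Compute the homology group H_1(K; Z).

H_1 = 0.

Order the vertices as v_0 < v_1 < v_2 < v_3 < v_4 < v_5. Listing each simplex with vertices in this order, K has dimension 2 with simplices:

  0-simplices (6): [v_0], [v_1], [v_2], [v_3], [v_4], [v_5]
  1-simplices (12): [v_0,v_1], [v_0,v_2], [v_0,v_4], [v_0,v_5], [v_1,v_3], [v_1,v_4], [v_1,v_5], [v_2,v_3], [v_2,v_4], [v_2,v_5], [v_3,v_4], [v_3,v_5]
  2-simplices (8): [v_0,v_1,v_4], [v_0,v_1,v_5], [v_0,v_2,v_4], [v_0,v_2,v_5], [v_1,v_3,v_4], [v_1,v_3,v_5], [v_2,v_3,v_4], [v_2,v_3,v_5]

Hence C_0 ≅ Z^6, C_1 ≅ Z^12, C_2 ≅ Z^8.

The boundary map ∂_1: C_1 → C_0 is given by ∂[p,q] = [q] − [p].
As a 6×12 matrix over Z this has rank 5, with invariant factors (1,1,1,1,1).

Boundary ∂_2: C_2 → C_1 maps a triangle to the signed sum of its edges. For instance
  ∂[v_1,v_3,v_4] = [v_3,v_4] − [v_1,v_4] + [v_1,v_3],
  ∂[v_0,v_2,v_5] = [v_2,v_5] − [v_0,v_5] + [v_0,v_2].
The resulting 12×8 matrix has rank 7, and its Smith normal form has invariant factors (1,1,1,1,1,1,1).

Computing H_k = (kernel of ∂_k) / (image of ∂_{k+1}):

  H_1: rank ker ∂_1 − rank ∂_2 = (12 − 5) − 7 = 0, and the invariant factors of ∂_2 are all 1, so H_1 ≅ 0.

(K is a triangulation of the 2-sphere S^2.)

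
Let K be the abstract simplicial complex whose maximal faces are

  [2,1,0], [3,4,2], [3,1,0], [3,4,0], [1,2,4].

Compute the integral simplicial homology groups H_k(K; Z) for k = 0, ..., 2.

H_0 = Z,  H_1 = Z,  H_2 = 0.

K has 5 vertices, 10 edges, 5 triangles.
rank ∂_0 = 0, rank ∂_1 = 4 ⇒ b_0 = 5 − 0 − 4 = 1; all invariant factors of ∂_1 are 1 so no torsion. So H_0 ≅ Z.
rank ∂_1 = 4, rank ∂_2 = 5 ⇒ b_1 = 10 − 4 − 5 = 1; all invariant factors of ∂_2 are 1 so no torsion. So H_1 ≅ Z.
rank ∂_2 = 5, rank ∂_3 = 0 ⇒ b_2 = 5 − 5 − 0 = 0. So H_2 ≅ 0.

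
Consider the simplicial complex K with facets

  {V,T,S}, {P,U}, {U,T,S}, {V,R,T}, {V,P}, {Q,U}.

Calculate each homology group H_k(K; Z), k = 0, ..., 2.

H_0 = Z,  H_1 = Z,  H_2 = 0.

We work with the vertex ordering P < Q < R < S < T < U < V. The simplices of K, each written with vertices in increasing order, are:

  0-simplices (7): P, Q, R, S, T, U, V
  1-simplices (10): PU, PV, QU, RT, RV, ST, SU, SV, TU, TV
  2-simplices (3): RTV, STU, STV

so the chain groups are C_0 ≅ Z^7, C_1 ≅ Z^10, C_2 ≅ Z^3.

Boundary ∂_1: C_1 → C_0 is given by ∂[p,q] = [q] − [p].
The resulting 7×10 matrix has rank 6, and its Smith normal form has invariant factors (1,1,1,1,1,1).

Boundary ∂_2: C_2 → C_1 acts by ∂[p,q,r] = [q,r] − [p,r] + [p,q]. For instance
  ∂RTV = TV − RV + RT,
  ∂STV = TV − SV + ST.
The 10×3 boundary matrix has rank 3 and Smith normal form diag(1,1,1).

Computing H_k = (kernel of ∂_k) / (image of ∂_{k+1}):

  H_0: rank C_0 − rank ∂_1 = 7 − 6 = 1, and the invariant factors of ∂_1 are all 1, so H_0 ≅ Z.
  H_1: rank ker ∂_1 − rank ∂_2 = (10 − 6) − 3 = 1, and the invariant factors of ∂_2 are all 1, so H_1 ≅ Z.
  H_2: rank ker ∂_2 − rank ∂_3 = (3 − 3) − 0 = 0, and there is no ∂_3, so H_2 ≅ 0.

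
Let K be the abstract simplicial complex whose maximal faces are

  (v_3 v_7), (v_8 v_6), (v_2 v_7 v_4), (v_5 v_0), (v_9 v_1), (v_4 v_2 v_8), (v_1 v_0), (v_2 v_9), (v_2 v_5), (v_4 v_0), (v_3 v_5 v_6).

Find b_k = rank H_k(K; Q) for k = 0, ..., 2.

b_0 = 1, b_1 = 4, b_2 = 0.

K has 10 vertices, 16 edges, 3 triangles.
rank ∂_0 = 0, rank ∂_1 = 9 ⇒ b_0 = 10 − 0 − 9 = 1; all invariant factors of ∂_1 are 1 so no torsion. So H_0 = Z.
rank ∂_1 = 9, rank ∂_2 = 3 ⇒ b_1 = 16 − 9 − 3 = 4; all invariant factors of ∂_2 are 1 so no torsion. So H_1 = Z^4.
rank ∂_2 = 3, rank ∂_3 = 0 ⇒ b_2 = 3 − 3 − 0 = 0. So H_2 = 0.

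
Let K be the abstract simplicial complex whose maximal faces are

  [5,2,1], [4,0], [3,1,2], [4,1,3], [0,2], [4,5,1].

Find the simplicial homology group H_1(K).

H_1 ≅ Z.

K has 6 vertices, 10 edges, 4 triangles.
rank ∂_1 = 5, rank ∂_2 = 4 ⇒ b_1 = 10 − 5 − 4 = 1; all invariant factors of ∂_2 are 1 so no torsion. So H_1 = Z.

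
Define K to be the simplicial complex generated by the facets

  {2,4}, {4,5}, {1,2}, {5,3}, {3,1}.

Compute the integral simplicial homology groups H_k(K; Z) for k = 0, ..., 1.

H_0 = Z,  H_1 = Z.

K has 5 vertices, 5 edges.
rank ∂_0 = 0, rank ∂_1 = 4 ⇒ b_0 = 5 − 0 − 4 = 1; all invariant factors of ∂_1 are 1 so no torsion. So H_0 ≅ Z.
rank ∂_1 = 4, rank ∂_2 = 0 ⇒ b_1 = 5 − 4 − 0 = 1. So H_1 ≅ Z.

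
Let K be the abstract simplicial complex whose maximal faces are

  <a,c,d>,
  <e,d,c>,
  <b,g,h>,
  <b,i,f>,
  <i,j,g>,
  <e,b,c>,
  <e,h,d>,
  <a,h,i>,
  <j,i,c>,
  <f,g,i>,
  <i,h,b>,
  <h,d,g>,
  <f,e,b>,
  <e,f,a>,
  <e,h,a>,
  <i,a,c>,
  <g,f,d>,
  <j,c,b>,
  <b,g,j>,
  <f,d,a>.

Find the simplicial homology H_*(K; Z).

H_0 ≅ Z,  H_1 ≅ Z × Z/2,  H_2 = 0.

Order the vertices as a < b < c < d < e < f < g < h < i < j. Listing each simplex with vertices in this order, K has dimension 2 with simplices:

  0-simplices (10): a, b, c, d, e, f, g, h, i, j
  1-simplices (30): ac, ad, ae, af, ah, ai, bc, be, bf, bg, bh, bi, bj, cd, ce, ci, cj, de, df, dg, dh, ef, eh, fg, fi, gh, gi, gj, hi, ij
  2-simplices (20): acd, aci, adf, aef, aeh, ahi, bce, bcj, bef, bfi, bgh, bgj, bhi, cde, cij, deh, dfg, dgh, fgi, gij

so the chain groups are C_0 ≅ Z^10, C_1 ≅ Z^30, C_2 ≅ Z^20.

The boundary map ∂_1: C_1 → C_0 is given by ∂[p,q] = [q] − [p].
The resulting 10×30 matrix has rank 9, and its Smith normal form has invariant factors (1,1,1,1,1,1,1,1,1).

∂_2: C_2 → C_1 sends each 2-simplex [p,q,r] to [q,r] − [p,r] + [p,q]. For instance
  ∂bef = ef − bf + be,
  ∂aci = ci − ai + ac.
This gives a 30×20 integer matrix of rank 20; reducing to Smith normal form yields diagonal entries (1,1,1,1,1,1,1,1,1,1,1,1,1,1,1,1,1,1,1,2).

From H_k ≅ ker(∂_k) / im(∂_{k+1}) we obtain:

  H_0: rank C_0 − rank ∂_1 = 10 − 9 = 1, and the invariant factors of ∂_1 are all 1, so H_0 = Z.
  H_1: rank ker ∂_1 − rank ∂_2 = (30 − 9) − 20 = 1, and ∂_2 has invariant factor 2 > 1, so H_1 = Z × Z/2.
  H_2: rank ker ∂_2 − rank ∂_3 = (20 − 20) − 0 = 0, and there is no ∂_3, so H_2 = 0.

As a check, the Euler characteristic is 10 − 30 + 20 = 0, which agrees with 1 − 1 + 0 = 0.
(K is a triangulation of the Klein bottle.)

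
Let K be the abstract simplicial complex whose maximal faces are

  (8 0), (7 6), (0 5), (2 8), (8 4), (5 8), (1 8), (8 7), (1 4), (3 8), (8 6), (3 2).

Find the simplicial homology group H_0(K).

H_0 ≅ Z.

Take the total order 0 < 1 < 2 < 3 < 4 < 5 < 6 < 7 < 8 on the vertex set. Then K (dimension 1) consists of the simplices:

  0-simplices (9): [0], [1], [2], [3], [4], [5], [6], [7], [8]
  1-simplices (12): [0,5], [0,8], [1,4], [1,8], [2,3], [2,8], [3,8], [4,8], [5,8], [6,7], [6,8], [7,8]

Hence C_0 ≅ Z^9, C_1 ≅ Z^12.

Boundary ∂_1: C_1 → C_0 sends each edge [p,q] (with p < q) to q − p.
As a 9×12 matrix over Z this has rank 8, with invariant factors (1,1,1,1,1,1,1,1).

Reading off H_k = ker ∂_k / im ∂_{k+1}:

  H_0: rank C_0 − rank ∂_1 = 9 − 8 = 1, and the invariant factors of ∂_1 are all 1, so H_0 ≅ Z.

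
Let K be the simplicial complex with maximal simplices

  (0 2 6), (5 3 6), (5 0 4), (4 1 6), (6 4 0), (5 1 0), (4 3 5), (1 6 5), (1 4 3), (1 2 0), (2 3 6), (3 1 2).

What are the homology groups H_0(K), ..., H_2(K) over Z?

Fix the vertex order 0 < 1 < 2 < 3 < 4 < 5 < 6 and write every simplex with vertices in increasing order. Then dim K = 2 and the simplices of K are:

  0-simplices (7): [0], [1], [2], [3], [4], [5], [6]
  1-simplices (18): [0,1], [0,2], [0,4], [0,5], [0,6], [1,2], [1,3], [1,4], [1,5], [1,6], [2,3], [2,6], [3,4], [3,5], [3,6], [4,5], [4,6], [5,6]
  2-simplices (12): [0,1,2], [0,1,5], [0,2,6], [0,4,5], [0,4,6], [1,2,3], [1,3,4], [1,4,6], [1,5,6], [2,3,6], [3,4,5], [3,5,6]

Hence C_0 ≅ Z^7, C_1 ≅ Z^18, C_2 ≅ Z^12.

∂_1: C_1 → C_0 is given by ∂[p,q] = [q] − [p].
As a 7×18 matrix over Z this has rank 6, with invariant factors (1,1,1,1,1,1).

∂_2: C_2 → C_1 acts by ∂[p,q,r] = [q,r] − [p,r] + [p,q]. For instance
  ∂[0,1,2] = [1,2] − [0,2] + [0,1],
  ∂[3,4,5] = [4,5] − [3,5] + [3,4].
The 18×12 boundary matrix has rank 12 and Smith normal form diag(1,1,1,1,1,1,1,1,1,1,1,2).

Now H_k = ker ∂_k / im ∂_{k+1}, so:

  H_0: rank C_0 − rank ∂_1 = 7 − 6 = 1, and the invariant factors of ∂_1 are all 1, so H_0 ≅ Z.
  H_1: rank ker ∂_1 − rank ∂_2 = (18 − 6) − 12 = 0, and ∂_2 has invariant factor 2 > 1, so H_1 ≅ Z/2.
  H_2: rank ker ∂_2 − rank ∂_3 = (12 − 12) − 0 = 0, and there is no ∂_3, so H_2 ≅ 0.

As a check, the Euler characteristic is 7 − 18 + 12 = 1, which agrees with 1 − 0 + 0 = 1.

H_0 = Z,  H_1 = Z/2,  H_2 = 0.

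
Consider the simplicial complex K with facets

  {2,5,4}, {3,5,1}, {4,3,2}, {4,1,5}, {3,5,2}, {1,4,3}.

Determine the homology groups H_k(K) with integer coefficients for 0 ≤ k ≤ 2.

H_0 = Z,  H_1 = 0,  H_2 = Z.

Take the total order 1 < 2 < 3 < 4 < 5 on the vertex set. Then K (dimension 2) consists of the simplices:

  0-simplices (5): [1], [2], [3], [4], [5]
  1-simplices (9): [1,3], [1,4], [1,5], [2,3], [2,4], [2,5], [3,4], [3,5], [4,5]
  2-simplices (6): [1,3,4], [1,3,5], [1,4,5], [2,3,4], [2,3,5], [2,4,5]

giving chain groups C_0 ≅ Z^5, C_1 ≅ Z^9, C_2 ≅ Z^6.

The boundary map ∂_1: C_1 → C_0 is given by ∂[p,q] = [q] − [p]. For instance
  ∂[1,5] = [5] − [1].
This gives a 5×9 integer matrix of rank 4; reducing to Smith normal form yields diagonal entries (1,1,1,1).

Boundary ∂_2: C_2 → C_1 acts by ∂[p,q,r] = [q,r] − [p,r] + [p,q]. For instance
  ∂[1,4,5] = [4,5] − [1,5] + [1,4],
  ∂[2,4,5] = [4,5] − [2,5] + [2,4].
As a 9×6 matrix over Z this has rank 5, with invariant factors (1,1,1,1,1).

From H_k ≅ ker(∂_k) / im(∂_{k+1}) we obtain:

  H_0: rank C_0 − rank ∂_1 = 5 − 4 = 1, and the invariant factors of ∂_1 are all 1, so H_0 ≅ Z.
  H_1: rank ker ∂_1 − rank ∂_2 = (9 − 4) − 5 = 0, and the invariant factors of ∂_2 are all 1, so H_1 ≅ 0.
  H_2: rank ker ∂_2 − rank ∂_3 = (6 − 5) − 0 = 1, and there is no ∂_3, so H_2 ≅ Z.

As a check, the Euler characteristic is 5 − 9 + 6 = 2, which agrees with 1 − 0 + 1 = 2.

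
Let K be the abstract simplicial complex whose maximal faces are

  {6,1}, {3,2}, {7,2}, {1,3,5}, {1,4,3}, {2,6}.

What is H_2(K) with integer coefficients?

Order the vertices as 1 < 2 < 3 < 4 < 5 < 6 < 7. Listing each simplex with vertices in this order, K has dimension 2 with simplices:

  0-simplices (7): [1], [2], [3], [4], [5], [6], [7]
  1-simplices (9): [1,3], [1,4], [1,5], [1,6], [2,3], [2,6], [2,7], [3,4], [3,5]
  2-simplices (2): [1,3,4], [1,3,5]

Hence C_0 ≅ Z^7, C_1 ≅ Z^9, C_2 ≅ Z^2.

Boundary ∂_1: C_1 → C_0 is given by ∂[p,q] = [q] − [p]. For instance
  ∂[1,6] = [6] − [1].
This gives a 7×9 integer matrix of rank 6; reducing to Smith normal form yields diagonal entries (1,1,1,1,1,1).

∂_2: C_2 → C_1 maps a triangle to the signed sum of its edges. For instance
  ∂[1,3,4] = [3,4] − [1,4] + [1,3],
  ∂[1,3,5] = [3,5] − [1,5] + [1,3].
This gives a 9×2 integer matrix of rank 2; reducing to Smith normal form yields diagonal entries (1,1).

From H_k ≅ ker(∂_k) / im(∂_{k+1}) we obtain:

  H_2: rank ker ∂_2 − rank ∂_3 = (2 − 2) − 0 = 0, and there is no ∂_3, so H_2 = 0.

H_2 ≅ 0.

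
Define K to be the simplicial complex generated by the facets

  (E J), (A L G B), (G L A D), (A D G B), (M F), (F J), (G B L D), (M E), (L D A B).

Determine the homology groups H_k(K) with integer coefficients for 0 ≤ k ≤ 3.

We work with the vertex ordering A < B < D < E < F < G < J < L < M. The simplices of K, each written with vertices in increasing order, are:

  0-simplices (9): A, B, D, E, F, G, J, L, M
  1-simplices (14): AB, AD, AG, AL, BD, BG, BL, DG, DL, EJ, EM, FJ, FM, GL
  2-simplices (10): ABD, ABG, ABL, ADG, ADL, AGL, BDG, BDL, BGL, DGL
  3-simplices (5): ABDG, ABDL, ABGL, ADGL, BDGL

giving chain groups C_0 ≅ Z^9, C_1 ≅ Z^14, C_2 ≅ Z^10, C_3 ≅ Z^5.

The boundary map ∂_1: C_1 → C_0 sends each edge [p,q] (with p < q) to q − p.
This gives a 9×14 integer matrix of rank 7; reducing to Smith normal form yields diagonal entries (1,1,1,1,1,1,1).

∂_2: C_2 → C_1 maps a triangle to the signed sum of its edges. For instance
  ∂ADL = DL − AL + AD,
  ∂BGL = GL − BL + BG.
This gives a 14×10 integer matrix of rank 6; reducing to Smith normal form yields diagonal entries (1,1,1,1,1,1).

Boundary ∂_3: C_3 → C_2 sends each 3-simplex σ to the alternating sum Σ_i (−1)^i (σ with its i-th vertex removed). For instance
  ∂ABDL = BDL − ADL + ABL − ABD,
  ∂ABDG = BDG − ADG + ABG − ABD.
The 10×5 boundary matrix has rank 4 and Smith normal form diag(1,1,1,1).

Reading off H_k = ker ∂_k / im ∂_{k+1}:

  H_0: rank C_0 − rank ∂_1 = 9 − 7 = 2, and the invariant factors of ∂_1 are all 1, so H_0 = Z^2.
  H_1: rank ker ∂_1 − rank ∂_2 = (14 − 7) − 6 = 1, and the invariant factors of ∂_2 are all 1, so H_1 = Z.
  H_2: rank ker ∂_2 − rank ∂_3 = (10 − 6) − 4 = 0, and the invariant factors of ∂_3 are all 1, so H_2 = 0.
  H_3: rank ker ∂_3 − rank ∂_4 = (5 − 4) − 0 = 1, and there is no ∂_4, so H_3 = Z.

As a check, the Euler characteristic is 9 − 14 + 10 − 5 = 0, which agrees with 2 − 1 + 0 − 1 = 0.
(K is a triangulation of the disjoint union of the circle S^1 and the 3-sphere S^3.)

H_0 ≅ Z^2,  H_1 ≅ Z,  H_2 = 0,  H_3 ≅ Z.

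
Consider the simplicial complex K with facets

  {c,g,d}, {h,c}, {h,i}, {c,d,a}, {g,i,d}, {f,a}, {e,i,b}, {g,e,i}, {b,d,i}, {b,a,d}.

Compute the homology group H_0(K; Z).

H_0 ≅ Z.

Order the vertices as a < b < c < d < e < f < g < h < i. Listing each simplex with vertices in this order, K has dimension 2 with simplices:

  0-simplices (9): a, b, c, d, e, f, g, h, i
  1-simplices (16): ab, ac, ad, af, bd, be, bi, cd, cg, ch, dg, di, eg, ei, gi, hi
  2-simplices (7): abd, acd, bdi, bei, cdg, dgi, egi

Hence C_0 ≅ Z^9, C_1 ≅ Z^16, C_2 ≅ Z^7.

∂_1: C_1 → C_0 maps an edge to its endpoints' difference, ∂[p,q] = q − p.
The 9×16 boundary matrix has rank 8 and Smith normal form diag(1,1,1,1,1,1,1,1).

Boundary ∂_2: C_2 → C_1 maps a triangle to the signed sum of its edges. For instance
  ∂cdg = dg − cg + cd,
  ∂egi = gi − ei + eg.
As a 16×7 matrix over Z this has rank 7, with invariant factors (1,1,1,1,1,1,1).

Computing H_k = (kernel of ∂_k) / (image of ∂_{k+1}):

  H_0: rank C_0 − rank ∂_1 = 9 − 8 = 1, and the invariant factors of ∂_1 are all 1, so H_0 = Z.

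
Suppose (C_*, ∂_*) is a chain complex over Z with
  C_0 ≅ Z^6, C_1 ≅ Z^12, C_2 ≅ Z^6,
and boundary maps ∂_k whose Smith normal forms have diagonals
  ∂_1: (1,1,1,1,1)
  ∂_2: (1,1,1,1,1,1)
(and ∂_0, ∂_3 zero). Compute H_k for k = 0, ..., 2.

H_0: b_0 = 6 − 0 − 5 = 1; torsion from ∂_1 factors > 1: none. So H_0 = Z.
H_1: b_1 = 12 − 5 − 6 = 1; torsion from ∂_2 factors > 1: none. So H_1 = Z.
H_2: b_2 = 6 − 6 − 0 = 0; torsion from ∂_3 factors > 1: none. So H_2 = 0.

H_0 = Z,  H_1 = Z,  H_2 = 0.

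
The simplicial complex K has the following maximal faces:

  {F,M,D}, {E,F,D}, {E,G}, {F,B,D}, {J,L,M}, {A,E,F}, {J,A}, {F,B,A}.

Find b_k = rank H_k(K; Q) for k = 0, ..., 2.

Fix the vertex order A < B < D < E < F < G < J < L < M and write every simplex with vertices in increasing order. Then dim K = 2 and the simplices of K are:

  0-simplices (9): A, B, D, E, F, G, J, L, M
  1-simplices (15): AB, AE, AF, AJ, BD, BF, DE, DF, DM, EF, EG, FM, JL, JM, LM
  2-simplices (6): ABF, AEF, BDF, DEF, DFM, JLM

Hence C_0 ≅ Z^9, C_1 ≅ Z^15, C_2 ≅ Z^6.

Boundary ∂_1: C_1 → C_0 sends each edge [p,q] (with p < q) to q − p. For instance
  ∂BF = F − B.
The resulting 9×15 matrix has rank 8, and its Smith normal form has invariant factors (1,1,1,1,1,1,1,1).

The boundary map ∂_2: C_2 → C_1 acts by ∂[p,q,r] = [q,r] − [p,r] + [p,q]. For instance
  ∂AEF = EF − AF + AE,
  ∂JLM = LM − JM + JL.
The resulting 15×6 matrix has rank 6, and its Smith normal form has invariant factors (1,1,1,1,1,1).

Reading off H_k = ker ∂_k / im ∂_{k+1}:

  H_0: rank C_0 − rank ∂_1 = 9 − 8 = 1, and the invariant factors of ∂_1 are all 1, so H_0 ≅ Z.
  H_1: rank ker ∂_1 − rank ∂_2 = (15 − 8) − 6 = 1, and the invariant factors of ∂_2 are all 1, so H_1 ≅ Z.
  H_2: rank ker ∂_2 − rank ∂_3 = (6 − 6) − 0 = 0, and there is no ∂_3, so H_2 ≅ 0.

As a check, the Euler characteristic is 9 − 15 + 6 = 0, which agrees with 1 − 1 + 0 = 0.

Hence the Betti numbers are b_0 = 1, b_1 = 1, b_2 = 0.

b_0 = 1, b_1 = 1, b_2 = 0.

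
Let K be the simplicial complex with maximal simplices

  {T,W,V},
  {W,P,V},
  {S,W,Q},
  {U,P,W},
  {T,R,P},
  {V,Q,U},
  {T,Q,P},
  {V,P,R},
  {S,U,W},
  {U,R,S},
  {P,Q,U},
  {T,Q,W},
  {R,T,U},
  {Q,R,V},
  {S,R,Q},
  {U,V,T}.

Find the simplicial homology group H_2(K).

We work with the vertex ordering P < Q < R < S < T < U < V < W. The simplices of K, each written with vertices in increasing order, are:

  0-simplices (8): P, Q, R, S, T, U, V, W
  1-simplices (24): PQ, PR, PT, PU, PV, PW, QR, QS, QT, QU, QV, QW, RS, RT, RU, RV, SU, SW, TU, TV, TW, UV, UW, VW
  2-simplices (16): PQT, PQU, PRT, PRV, PUW, PVW, QRS, QRV, QSW, QTW, QUV, RSU, RTU, SUW, TUV, TVW

Hence C_0 ≅ Z^8, C_1 ≅ Z^24, C_2 ≅ Z^16.

The boundary map ∂_1: C_1 → C_0 maps an edge to its endpoints' difference, ∂[p,q] = q − p.
As a 8×24 matrix over Z this has rank 7, with invariant factors (1,1,1,1,1,1,1).

∂_2: C_2 → C_1 maps a triangle to the signed sum of its edges. For instance
  ∂QTW = TW − QW + QT,
  ∂PRV = RV − PV + PR.
This gives a 24×16 integer matrix of rank 15; reducing to Smith normal form yields diagonal entries (1,1,1,1,1,1,1,1,1,1,1,1,1,1,1).

Now H_k = ker ∂_k / im ∂_{k+1}, so:

  H_2: rank ker ∂_2 − rank ∂_3 = (16 − 15) − 0 = 1, and there is no ∂_3, so H_2 ≅ Z.

H_2 = Z.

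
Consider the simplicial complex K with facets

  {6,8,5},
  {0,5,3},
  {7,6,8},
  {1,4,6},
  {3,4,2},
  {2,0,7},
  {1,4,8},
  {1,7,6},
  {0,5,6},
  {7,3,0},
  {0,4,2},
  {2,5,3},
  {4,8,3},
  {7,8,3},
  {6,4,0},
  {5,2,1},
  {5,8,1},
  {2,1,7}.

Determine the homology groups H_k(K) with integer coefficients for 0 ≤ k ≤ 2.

Take the total order 0 < 1 < 2 < 3 < 4 < 5 < 6 < 7 < 8 on the vertex set. Then K (dimension 2) consists of the simplices:

  0-simplices (9): [0], [1], [2], [3], [4], [5], [6], [7], [8]
  1-simplices (27): (27 of them)
  2-simplices (18): [0,2,4], [0,2,7], [0,3,5], [0,3,7], [0,4,6], [0,5,6], [1,2,5], [1,2,7], [1,4,6], [1,4,8], [1,5,8], [1,6,7], [2,3,4], [2,3,5], [3,4,8], [3,7,8], [5,6,8], [6,7,8]

Hence C_0 ≅ Z^9, C_1 ≅ Z^27, C_2 ≅ Z^18.

∂_1: C_1 → C_0 is given by ∂[p,q] = [q] − [p].
This gives a 9×27 integer matrix of rank 8; reducing to Smith normal form yields diagonal entries (1,1,1,1,1,1,1,1).

Boundary ∂_2: C_2 → C_1 maps a triangle to the signed sum of its edges. For instance
  ∂[2,3,5] = [3,5] − [2,5] + [2,3],
  ∂[0,3,7] = [3,7] − [0,7] + [0,3].
As a 27×18 matrix over Z this has rank 18, with invariant factors (1,1,1,1,1,1,1,1,1,1,1,1,1,1,1,1,1,2).

Reading off H_k = ker ∂_k / im ∂_{k+1}:

  H_0: rank C_0 − rank ∂_1 = 9 − 8 = 1, and the invariant factors of ∂_1 are all 1, so H_0 ≅ Z.
  H_1: rank ker ∂_1 − rank ∂_2 = (27 − 8) − 18 = 1, and ∂_2 has invariant factor 2 > 1, so H_1 ≅ Z × Z/2.
  H_2: rank ker ∂_2 − rank ∂_3 = (18 − 18) − 0 = 0, and there is no ∂_3, so H_2 ≅ 0.

H_0 ≅ Z,  H_1 ≅ Z × Z/2,  H_2 = 0.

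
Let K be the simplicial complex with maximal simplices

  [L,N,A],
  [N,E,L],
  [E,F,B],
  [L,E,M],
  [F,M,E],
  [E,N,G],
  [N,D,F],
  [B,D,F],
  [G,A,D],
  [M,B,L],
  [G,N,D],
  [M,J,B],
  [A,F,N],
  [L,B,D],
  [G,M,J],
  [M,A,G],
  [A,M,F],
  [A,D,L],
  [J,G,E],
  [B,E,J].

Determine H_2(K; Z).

H_2 = 0.

Order the vertices as A < B < D < E < F < G < J < L < M < N. Listing each simplex with vertices in this order, K has dimension 2 with simplices:

  0-simplices (10): A, B, D, E, F, G, J, L, M, N
  1-simplices (30): AD, AF, AG, AL, AM, AN, BD, BE, BF, BJ, BL, BM, DF, DG, DL, DN, EF, EG, EJ, EL, EM, EN, FM, FN, GJ, GM, GN, JM, LM, LN
  2-simplices (20): ADG, ADL, AFM, AFN, AGM, ALN, BDF, BDL, BEF, BEJ, BJM, BLM, DFN, DGN, EFM, EGJ, EGN, ELM, ELN, GJM

Hence C_0 ≅ Z^10, C_1 ≅ Z^30, C_2 ≅ Z^20.

∂_1: C_1 → C_0 maps an edge to its endpoints' difference, ∂[p,q] = q − p. For instance
  ∂BE = E − B.
This gives a 10×30 integer matrix of rank 9; reducing to Smith normal form yields diagonal entries (1,1,1,1,1,1,1,1,1).

The boundary map ∂_2: C_2 → C_1 sends each 2-simplex [p,q,r] to [q,r] − [p,r] + [p,q]. For instance
  ∂EGN = GN − EN + EG,
  ∂ALN = LN − AN + AL.
The 30×20 boundary matrix has rank 20 and Smith normal form diag(1,1,1,1,1,1,1,1,1,1,1,1,1,1,1,1,1,1,1,2).

Reading off H_k = ker ∂_k / im ∂_{k+1}:

  H_2: rank ker ∂_2 − rank ∂_3 = (20 − 20) − 0 = 0, and there is no ∂_3, so H_2 ≅ 0.

(K is a triangulation of the Klein bottle.)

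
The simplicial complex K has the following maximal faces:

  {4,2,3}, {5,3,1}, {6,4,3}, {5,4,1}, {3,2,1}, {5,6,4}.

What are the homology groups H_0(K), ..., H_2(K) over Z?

H_0 ≅ Z,  H_1 ≅ Z,  H_2 = 0.

Fix the vertex order 1 < 2 < 3 < 4 < 5 < 6 and write every simplex with vertices in increasing order. Then dim K = 2 and the simplices of K are:

  0-simplices (6): [1], [2], [3], [4], [5], [6]
  1-simplices (12): [1,2], [1,3], [1,4], [1,5], [2,3], [2,4], [3,4], [3,5], [3,6], [4,5], [4,6], [5,6]
  2-simplices (6): [1,2,3], [1,3,5], [1,4,5], [2,3,4], [3,4,6], [4,5,6]

giving chain groups C_0 ≅ Z^6, C_1 ≅ Z^12, C_2 ≅ Z^6.

Boundary ∂_1: C_1 → C_0 sends each edge [p,q] (with p < q) to q − p. For instance
  ∂[1,5] = [5] − [1].
The 6×12 boundary matrix has rank 5 and Smith normal form diag(1,1,1,1,1).

Boundary ∂_2: C_2 → C_1 acts by ∂[p,q,r] = [q,r] − [p,r] + [p,q]. For instance
  ∂[2,3,4] = [3,4] − [2,4] + [2,3],
  ∂[3,4,6] = [4,6] − [3,6] + [3,4].
The resulting 12×6 matrix has rank 6, and its Smith normal form has invariant factors (1,1,1,1,1,1).

Computing H_k = (kernel of ∂_k) / (image of ∂_{k+1}):

  H_0: rank C_0 − rank ∂_1 = 6 − 5 = 1, and the invariant factors of ∂_1 are all 1, so H_0 = Z.
  H_1: rank ker ∂_1 − rank ∂_2 = (12 − 5) − 6 = 1, and the invariant factors of ∂_2 are all 1, so H_1 = Z.
  H_2: rank ker ∂_2 − rank ∂_3 = (6 − 6) − 0 = 0, and there is no ∂_3, so H_2 = 0.

As a check, the Euler characteristic is 6 − 12 + 6 = 0, which agrees with 1 − 1 + 0 = 0.
(K is a triangulation of the cylinder S^1 x I.)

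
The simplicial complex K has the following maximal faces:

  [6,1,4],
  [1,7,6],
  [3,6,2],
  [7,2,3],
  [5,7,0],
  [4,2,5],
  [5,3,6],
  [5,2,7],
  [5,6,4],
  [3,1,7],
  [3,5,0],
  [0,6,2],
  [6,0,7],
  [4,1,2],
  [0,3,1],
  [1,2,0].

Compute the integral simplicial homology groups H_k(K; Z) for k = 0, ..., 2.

H_0 ≅ Z,  H_1 ≅ Z^2,  H_2 ≅ Z.

We work with the vertex ordering 0 < 1 < 2 < 3 < 4 < 5 < 6 < 7. The simplices of K, each written with vertices in increasing order, are:

  0-simplices (8): [0], [1], [2], [3], [4], [5], [6], [7]
  1-simplices (24): (24 of them)
  2-simplices (16): [0,1,2], [0,1,3], [0,2,6], [0,3,5], [0,5,7], [0,6,7], [1,2,4], [1,3,7], [1,4,6], [1,6,7], [2,3,6], [2,3,7], [2,4,5], [2,5,7], [3,5,6], [4,5,6]

giving chain groups C_0 ≅ Z^8, C_1 ≅ Z^24, C_2 ≅ Z^16.

Boundary ∂_1: C_1 → C_0 maps an edge to its endpoints' difference, ∂[p,q] = q − p.
This gives a 8×24 integer matrix of rank 7; reducing to Smith normal form yields diagonal entries (1,1,1,1,1,1,1).

∂_2: C_2 → C_1 sends each 2-simplex [p,q,r] to [q,r] − [p,r] + [p,q]. For instance
  ∂[2,4,5] = [4,5] − [2,5] + [2,4],
  ∂[1,3,7] = [3,7] − [1,7] + [1,3].
This gives a 24×16 integer matrix of rank 15; reducing to Smith normal form yields diagonal entries (1,1,1,1,1,1,1,1,1,1,1,1,1,1,1).

Reading off H_k = ker ∂_k / im ∂_{k+1}:

  H_0: rank C_0 − rank ∂_1 = 8 − 7 = 1, and the invariant factors of ∂_1 are all 1, so H_0 ≅ Z.
  H_1: rank ker ∂_1 − rank ∂_2 = (24 − 7) − 15 = 2, and the invariant factors of ∂_2 are all 1, so H_1 ≅ Z^2.
  H_2: rank ker ∂_2 − rank ∂_3 = (16 − 15) − 0 = 1, and there is no ∂_3, so H_2 ≅ Z.

As a check, the Euler characteristic is 8 − 24 + 16 = 0, which agrees with 1 − 2 + 1 = 0.
(K is a triangulation of the torus T^2.)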